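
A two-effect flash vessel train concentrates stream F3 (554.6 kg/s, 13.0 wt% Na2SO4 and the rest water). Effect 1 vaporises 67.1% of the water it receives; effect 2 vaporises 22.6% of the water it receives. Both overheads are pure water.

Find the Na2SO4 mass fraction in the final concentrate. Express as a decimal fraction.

water in feed = 554.6×0.870 = 482.5 kg/s.
After stage 1: water left = (1−0.671)×482.5 = 158.74; stream total = 230.84 kg/s.
After stage 2: water left = (1−0.226)×158.74 = 122.87; final concentrate = 194.97 kg/s.
Na2SO4 fraction = 72.098/194.97 = 0.3698.

0.3698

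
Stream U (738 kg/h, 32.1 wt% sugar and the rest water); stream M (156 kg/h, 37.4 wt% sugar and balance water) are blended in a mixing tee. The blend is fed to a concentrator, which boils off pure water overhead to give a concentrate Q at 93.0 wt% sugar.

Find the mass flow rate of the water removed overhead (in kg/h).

sugar entering = 738×0.321 + 156×0.374 = 295.24 kg/h.
All sugar reports to Q, so Q = 295.24/0.930 = 317.46 kg/h.
Total feed = 894 kg/h; overhead = 894 − 317.46 = 576.54 kg/h.

576.5 kg/h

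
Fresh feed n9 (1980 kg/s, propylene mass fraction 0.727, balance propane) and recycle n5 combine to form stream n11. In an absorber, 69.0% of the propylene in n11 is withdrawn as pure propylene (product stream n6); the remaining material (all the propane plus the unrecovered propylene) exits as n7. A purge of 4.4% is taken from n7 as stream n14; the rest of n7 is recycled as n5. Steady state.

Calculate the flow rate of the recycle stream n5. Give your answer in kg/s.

propane enters only via n9 and leaves only via the purge: 1980×0.273 = 0.044×(propane in n7), and the absorber passes all propane, so propane in n11 = propane in n7 = 12285 kg/s.
propylene in n11: m_A = 1980×0.727 + (1−0.044)·(1−0.690)·m_A, so m_A = 1439.5/0.7036 = 2045.7 kg/s.
n7 = (1−0.690)×2045.7 + 12285 = 12919 kg/s.
Recycle n5 = (1−0.044)×12919 = 12351 kg/s.

12350 kg/s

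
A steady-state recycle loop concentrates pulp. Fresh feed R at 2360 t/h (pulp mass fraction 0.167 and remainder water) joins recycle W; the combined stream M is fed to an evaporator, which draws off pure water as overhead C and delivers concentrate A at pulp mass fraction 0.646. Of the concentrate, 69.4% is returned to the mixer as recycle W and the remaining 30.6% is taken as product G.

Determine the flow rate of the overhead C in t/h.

1750 t/h

Overall pulp balance (none leaves overhead): pulp in fresh feed = pulp in product, i.e. 2360×0.167 = (1−0.694)·A·0.646.
A = 394.12/(0.646×0.306) = 1993.8 t/h.
Recycle W = 0.694×1993.8 = 1383.7 t/h.
Combined feed M = 2360 + 1383.7 = 3743.7 t/h.
Overhead C = M − A = 3743.7 − 1993.8 = 1749.9 t/h.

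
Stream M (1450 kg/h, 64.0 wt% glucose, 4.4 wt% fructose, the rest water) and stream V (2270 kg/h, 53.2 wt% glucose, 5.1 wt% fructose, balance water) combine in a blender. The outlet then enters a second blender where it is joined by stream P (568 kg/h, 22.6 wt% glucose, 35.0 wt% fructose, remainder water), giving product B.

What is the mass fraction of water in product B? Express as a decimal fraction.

0.384

Overall, product flow = 4288 kg/h.
water in = 1450×0.316 + 2270×0.417 + 568×0.424 = 1645.6 kg/h.
water fraction in B = 0.384.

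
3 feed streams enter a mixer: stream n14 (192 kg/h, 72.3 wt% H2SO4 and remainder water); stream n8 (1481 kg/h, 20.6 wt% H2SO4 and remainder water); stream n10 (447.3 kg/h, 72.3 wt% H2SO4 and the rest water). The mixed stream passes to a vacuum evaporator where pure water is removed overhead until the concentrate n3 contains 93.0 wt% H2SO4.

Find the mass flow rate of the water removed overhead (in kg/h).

H2SO4 entering = 192×0.723 + 1481×0.206 + 447.3×0.723 = 767.3 kg/h.
All H2SO4 reports to n3, so n3 = 767.3/0.930 = 825.05 kg/h.
Total feed = 2120.3 kg/h; overhead = 2120.3 − 825.05 = 1295.2 kg/h.

1295 kg/h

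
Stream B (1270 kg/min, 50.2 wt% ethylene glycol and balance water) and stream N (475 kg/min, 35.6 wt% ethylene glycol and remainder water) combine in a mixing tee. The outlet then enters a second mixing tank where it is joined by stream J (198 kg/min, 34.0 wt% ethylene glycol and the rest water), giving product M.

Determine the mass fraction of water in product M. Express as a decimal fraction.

0.5502

Overall, product flow = 1943 kg/min.
water in = 1270×0.498 + 475×0.644 + 198×0.660 = 1069 kg/min.
water fraction in M = 0.5502.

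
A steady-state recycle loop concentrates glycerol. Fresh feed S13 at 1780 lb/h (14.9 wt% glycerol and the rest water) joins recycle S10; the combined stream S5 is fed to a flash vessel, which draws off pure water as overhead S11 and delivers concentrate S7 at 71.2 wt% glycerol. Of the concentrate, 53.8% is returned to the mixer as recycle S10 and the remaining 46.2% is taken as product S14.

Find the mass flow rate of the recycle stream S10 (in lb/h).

Overall glycerol balance (none leaves overhead): glycerol in fresh feed = glycerol in product, i.e. 1780×0.149 = (1−0.538)·S7·0.712.
S7 = 265.22/(0.712×0.462) = 806.28 lb/h.
Recycle S10 = 0.538×806.28 = 433.78 lb/h.

433.8 lb/h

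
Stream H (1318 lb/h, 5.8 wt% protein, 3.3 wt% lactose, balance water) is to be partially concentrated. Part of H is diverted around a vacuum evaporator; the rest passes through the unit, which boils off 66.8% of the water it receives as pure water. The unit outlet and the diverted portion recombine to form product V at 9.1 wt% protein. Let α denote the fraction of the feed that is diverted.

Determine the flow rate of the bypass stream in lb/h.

530.9 lb/h

All 1318×0.058 = 76.444 lb/h of protein reaches V, so V = 76.444/0.091 = 840.04 lb/h and vapour = 477.96 lb/h.
The evaporator receives (1−α)·1318 of feed at 0.909 water and removes 0.668 of that water:
0.668×0.909×(1−α)×1318 = 477.96
(1−α) = 477.96/800.31 = 0.5972;  α = 0.4028.
Bypass flow = 0.4028×1318 = 530.87 lb/h.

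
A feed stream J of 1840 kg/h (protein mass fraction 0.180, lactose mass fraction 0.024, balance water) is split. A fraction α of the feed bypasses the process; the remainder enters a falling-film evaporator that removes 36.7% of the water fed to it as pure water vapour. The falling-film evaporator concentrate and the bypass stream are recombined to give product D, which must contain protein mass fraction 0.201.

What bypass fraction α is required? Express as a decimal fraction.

All 1840×0.180 = 331.2 kg/h of protein reaches D, so D = 331.2/0.201 = 1647.8 kg/h and vapour = 192.24 kg/h.
The evaporator receives (1−α)·1840 of feed at 0.796 water and removes 0.367 of that water:
0.367×0.796×(1−α)×1840 = 192.24
(1−α) = 192.24/537.52 = 0.3576;  α = 0.6424.

0.642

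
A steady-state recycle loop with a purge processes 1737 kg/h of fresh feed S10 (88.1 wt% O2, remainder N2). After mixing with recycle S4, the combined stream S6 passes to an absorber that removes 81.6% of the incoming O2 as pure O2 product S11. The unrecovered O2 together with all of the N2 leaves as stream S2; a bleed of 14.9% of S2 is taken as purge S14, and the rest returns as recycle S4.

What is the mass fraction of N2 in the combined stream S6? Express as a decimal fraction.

N2 enters only via S10 and leaves only via the purge: 1737×0.119 = 0.149×(N2 in S2), and the absorber passes all N2, so N2 in S6 = N2 in S2 = 1387.3 kg/h.
O2 in S6: m_A = 1737×0.881 + (1−0.149)·(1−0.816)·m_A, so m_A = 1530.3/0.8434 = 1814.4 kg/h.
S6 = 1814.4 + 1387.3 = 3201.7 kg/h.
N2 fraction in S6 = 1387.3/3201.7 = 0.433.

0.433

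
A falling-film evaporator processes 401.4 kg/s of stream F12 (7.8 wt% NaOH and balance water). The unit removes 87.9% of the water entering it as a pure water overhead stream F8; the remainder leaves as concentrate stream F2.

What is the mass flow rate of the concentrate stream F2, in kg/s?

76.09 kg/s

water entering = 401.4×0.922 = 370.09 kg/s; overhead removed = 0.879×370.09 = 325.31 kg/s.
Concentrate = 401.4 − 325.31 = 76.09 kg/s.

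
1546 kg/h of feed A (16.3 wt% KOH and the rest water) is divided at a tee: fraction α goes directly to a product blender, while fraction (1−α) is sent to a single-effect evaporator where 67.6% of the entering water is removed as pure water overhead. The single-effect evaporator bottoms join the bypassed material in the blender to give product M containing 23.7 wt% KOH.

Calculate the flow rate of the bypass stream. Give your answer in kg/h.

All 1546×0.163 = 252 kg/h of KOH reaches M, so M = 252/0.237 = 1063.3 kg/h and vapour = 482.72 kg/h.
The evaporator receives (1−α)·1546 of feed at 0.837 water and removes 0.676 of that water:
0.676×0.837×(1−α)×1546 = 482.72
(1−α) = 482.72/874.75 = 0.5518;  α = 0.4482.
Bypass flow = 0.4482×1546 = 692.86 kg/h.

692.9 kg/h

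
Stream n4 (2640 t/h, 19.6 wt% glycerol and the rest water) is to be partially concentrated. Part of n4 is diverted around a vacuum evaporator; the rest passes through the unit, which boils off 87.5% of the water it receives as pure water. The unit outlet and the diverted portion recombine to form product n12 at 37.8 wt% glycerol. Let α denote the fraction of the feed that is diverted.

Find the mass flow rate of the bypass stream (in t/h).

All 2640×0.196 = 517.44 t/h of glycerol reaches n12, so n12 = 517.44/0.378 = 1368.9 t/h and vapour = 1271.1 t/h.
The evaporator receives (1−α)·2640 of feed at 0.804 water and removes 0.875 of that water:
0.875×0.804×(1−α)×2640 = 1271.1
(1−α) = 1271.1/1857.2 = 0.6844;  α = 0.3156.
Bypass flow = 0.3156×2640 = 833.16 t/h.

833.2 t/h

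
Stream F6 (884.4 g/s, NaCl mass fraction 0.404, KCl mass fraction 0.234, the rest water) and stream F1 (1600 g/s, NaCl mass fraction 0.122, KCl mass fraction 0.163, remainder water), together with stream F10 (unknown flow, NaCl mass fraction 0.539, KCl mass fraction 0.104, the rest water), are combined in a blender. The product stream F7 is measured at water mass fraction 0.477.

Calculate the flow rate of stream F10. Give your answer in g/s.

2326 g/s

Let F10 be the unknown flow. Total out = 2484.4 + F10.
water balance: 1464.2 + 0.357·F10 = 0.477·(2484.4 + F10)
(0.357 − 0.477)·F10 = 0.477×2484.4 − 1464.2 = -279.09
F10 = -279.09 / -0.120 = 2325.8 g/s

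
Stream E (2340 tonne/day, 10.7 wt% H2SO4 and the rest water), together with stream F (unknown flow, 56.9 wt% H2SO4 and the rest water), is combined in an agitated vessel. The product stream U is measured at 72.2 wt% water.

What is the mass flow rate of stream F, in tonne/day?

1375 tonne/day

Let F be the unknown flow. Total out = 2340 + F.
water balance: 2089.6 + 0.431·F = 0.722·(2340 + F)
(0.431 − 0.722)·F = 0.722×2340 − 2089.6 = -400.14
F = -400.14 / -0.291 = 1375.1 tonne/day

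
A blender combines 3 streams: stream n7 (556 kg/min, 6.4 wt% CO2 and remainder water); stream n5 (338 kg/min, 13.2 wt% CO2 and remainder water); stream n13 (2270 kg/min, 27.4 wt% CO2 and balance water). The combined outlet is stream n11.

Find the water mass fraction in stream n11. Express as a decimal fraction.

0.778

Total flow out = 556 + 338 + 2270 = 3164 kg/min.
water in = 556×0.936 + 338×0.868 + 2270×0.726 = 2461.8 kg/min.
water mass fraction in n11 = 2461.8/3164 = 0.778.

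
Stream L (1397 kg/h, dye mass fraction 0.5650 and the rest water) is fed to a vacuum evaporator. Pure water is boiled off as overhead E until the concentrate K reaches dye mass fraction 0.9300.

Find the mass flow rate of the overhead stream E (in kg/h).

dye is conserved: 1397×0.565 = 789.3 kg/h all reports to the concentrate.
Concentrate = 789.3/(target fraction) = 848.72 kg/h.
Overhead = 1397 − 848.72 = 548.28 kg/h.

548.3 kg/h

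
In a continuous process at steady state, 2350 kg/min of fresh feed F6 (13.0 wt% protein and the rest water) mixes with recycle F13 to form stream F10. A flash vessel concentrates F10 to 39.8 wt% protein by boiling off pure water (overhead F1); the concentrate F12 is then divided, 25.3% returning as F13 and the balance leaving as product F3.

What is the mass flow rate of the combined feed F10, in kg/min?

2610 kg/min

Overall protein balance (none leaves overhead): protein in fresh feed = protein in product, i.e. 2350×0.130 = (1−0.253)·F12·0.398.
F12 = 305.5/(0.398×0.747) = 1027.6 kg/min.
Recycle F13 = 0.253×1027.6 = 259.97 kg/min.
Combined feed F10 = 2350 + 259.97 = 2610 kg/min.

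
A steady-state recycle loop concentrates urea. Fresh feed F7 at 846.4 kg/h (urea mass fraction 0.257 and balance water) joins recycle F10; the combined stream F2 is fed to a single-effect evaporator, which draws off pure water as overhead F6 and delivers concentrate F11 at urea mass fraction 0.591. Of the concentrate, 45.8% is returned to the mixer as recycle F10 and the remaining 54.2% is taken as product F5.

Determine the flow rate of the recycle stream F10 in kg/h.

Overall urea balance (none leaves overhead): urea in fresh feed = urea in product, i.e. 846.4×0.257 = (1−0.458)·F11·0.591.
F11 = 217.52/(0.591×0.542) = 679.08 kg/h.
Recycle F10 = 0.458×679.08 = 311.02 kg/h.

311 kg/h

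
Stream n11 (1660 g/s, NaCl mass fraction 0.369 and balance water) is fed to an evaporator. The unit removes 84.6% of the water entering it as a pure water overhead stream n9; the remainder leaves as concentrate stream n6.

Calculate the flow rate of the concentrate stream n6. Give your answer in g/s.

773.8 g/s

water entering = 1660×0.631 = 1047.5 g/s; overhead removed = 0.846×1047.5 = 886.15 g/s.
Concentrate = 1660 − 886.15 = 773.85 g/s.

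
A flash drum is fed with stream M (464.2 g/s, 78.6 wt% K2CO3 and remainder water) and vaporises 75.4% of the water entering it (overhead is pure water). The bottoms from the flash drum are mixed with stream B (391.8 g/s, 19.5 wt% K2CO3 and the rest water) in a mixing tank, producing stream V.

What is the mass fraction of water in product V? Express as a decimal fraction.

Vapour removed = 0.754×0.214×464.2 = 74.901 g/s; concentrate = 389.3 g/s.
water reaching the mixer = 24.437 (from concentrate) + 391.8×0.805 = 339.84 g/s.
Product flow = 389.3 + 391.8 = 781.1 g/s; water fraction = 0.435.

0.435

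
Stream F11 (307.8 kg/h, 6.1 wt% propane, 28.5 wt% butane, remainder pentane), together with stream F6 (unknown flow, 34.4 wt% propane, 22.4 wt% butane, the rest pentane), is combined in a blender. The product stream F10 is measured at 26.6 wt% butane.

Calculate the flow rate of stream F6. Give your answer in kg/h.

139.2 kg/h

Let F6 be the unknown flow. Total out = 307.8 + F6.
butane balance: 87.723 + 0.224·F6 = 0.266·(307.8 + F6)
(0.224 − 0.266)·F6 = 0.266×307.8 − 87.723 = -5.8482
F6 = -5.8482 / -0.042 = 139.24 kg/h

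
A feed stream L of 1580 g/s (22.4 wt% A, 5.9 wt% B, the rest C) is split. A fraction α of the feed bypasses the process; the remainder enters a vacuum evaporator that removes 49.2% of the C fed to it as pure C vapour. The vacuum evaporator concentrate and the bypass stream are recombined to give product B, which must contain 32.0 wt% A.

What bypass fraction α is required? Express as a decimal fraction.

0.150

All 1580×0.224 = 353.92 g/s of A reaches B, so B = 353.92/0.320 = 1106 g/s and vapour = 474 g/s.
The evaporator receives (1−α)·1580 of feed at 0.717 C and removes 0.492 of that C:
0.492×0.717×(1−α)×1580 = 474
(1−α) = 474/557.37 = 0.8504;  α = 0.1496.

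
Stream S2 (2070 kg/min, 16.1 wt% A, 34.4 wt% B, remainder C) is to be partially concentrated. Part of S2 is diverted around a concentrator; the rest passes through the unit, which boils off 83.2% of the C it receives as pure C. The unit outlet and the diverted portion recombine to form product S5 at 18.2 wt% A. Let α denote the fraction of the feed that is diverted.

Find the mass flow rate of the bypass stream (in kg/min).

1490 kg/min

All 2070×0.161 = 333.27 kg/min of A reaches S5, so S5 = 333.27/0.182 = 1831.2 kg/min and vapour = 238.85 kg/min.
The evaporator receives (1−α)·2070 of feed at 0.495 C and removes 0.832 of that C:
0.832×0.495×(1−α)×2070 = 238.85
(1−α) = 238.85/852.51 = 0.2802;  α = 0.7198.
Bypass flow = 0.7198×2070 = 1490.1 kg/min.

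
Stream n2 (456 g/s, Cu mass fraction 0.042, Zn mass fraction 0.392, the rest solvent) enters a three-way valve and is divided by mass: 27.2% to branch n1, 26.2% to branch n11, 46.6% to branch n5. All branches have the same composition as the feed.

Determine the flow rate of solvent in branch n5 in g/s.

120.3 g/s

Branch n5 total = 0.466×456 = 212.5 g/s.
solvent in n5 = 0.566×212.5 = 120.27 g/s.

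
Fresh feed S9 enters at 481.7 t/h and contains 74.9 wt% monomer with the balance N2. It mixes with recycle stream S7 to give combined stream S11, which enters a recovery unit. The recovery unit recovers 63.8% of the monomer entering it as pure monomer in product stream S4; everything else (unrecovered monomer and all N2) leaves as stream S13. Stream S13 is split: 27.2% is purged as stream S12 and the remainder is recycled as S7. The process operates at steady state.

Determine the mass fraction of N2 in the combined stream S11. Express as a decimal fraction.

0.476

N2 enters only via S9 and leaves only via the purge: 481.7×0.251 = 0.272×(N2 in S13), and the recovery unit passes all N2, so N2 in S11 = N2 in S13 = 444.51 t/h.
monomer in S11: m_A = 481.7×0.749 + (1−0.272)·(1−0.638)·m_A, so m_A = 360.79/0.7365 = 489.9 t/h.
S11 = 489.9 + 444.51 = 934.41 t/h.
N2 fraction in S11 = 444.51/934.41 = 0.476.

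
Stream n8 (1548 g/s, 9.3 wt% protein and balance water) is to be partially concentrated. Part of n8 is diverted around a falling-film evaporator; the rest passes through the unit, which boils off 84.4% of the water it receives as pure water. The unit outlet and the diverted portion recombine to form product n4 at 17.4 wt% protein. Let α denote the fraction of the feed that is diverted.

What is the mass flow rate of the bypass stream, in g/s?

All 1548×0.093 = 143.96 g/s of protein reaches n4, so n4 = 143.96/0.174 = 827.38 g/s and vapour = 720.62 g/s.
The evaporator receives (1−α)·1548 of feed at 0.907 water and removes 0.844 of that water:
0.844×0.907×(1−α)×1548 = 720.62
(1−α) = 720.62/1185 = 0.6081;  α = 0.3919.
Bypass flow = 0.3919×1548 = 606.64 g/s.

606.6 g/s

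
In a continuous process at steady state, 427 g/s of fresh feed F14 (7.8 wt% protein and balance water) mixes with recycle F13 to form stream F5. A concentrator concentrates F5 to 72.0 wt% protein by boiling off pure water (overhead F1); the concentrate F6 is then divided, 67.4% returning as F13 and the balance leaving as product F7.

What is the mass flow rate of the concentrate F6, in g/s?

141.9 g/s

Overall protein balance (none leaves overhead): protein in fresh feed = protein in product, i.e. 427×0.078 = (1−0.674)·F6·0.720.
F6 = 33.306/(0.720×0.326) = 141.9 g/s.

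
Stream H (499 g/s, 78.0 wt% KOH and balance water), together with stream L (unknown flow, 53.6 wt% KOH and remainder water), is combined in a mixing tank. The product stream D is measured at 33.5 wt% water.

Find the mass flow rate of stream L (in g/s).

Let L be the unknown flow. Total out = 499 + L.
water balance: 109.78 + 0.464·L = 0.335·(499 + L)
(0.464 − 0.335)·L = 0.335×499 − 109.78 = 57.385
L = 57.385 / 0.129 = 444.84 g/s

444.8 g/s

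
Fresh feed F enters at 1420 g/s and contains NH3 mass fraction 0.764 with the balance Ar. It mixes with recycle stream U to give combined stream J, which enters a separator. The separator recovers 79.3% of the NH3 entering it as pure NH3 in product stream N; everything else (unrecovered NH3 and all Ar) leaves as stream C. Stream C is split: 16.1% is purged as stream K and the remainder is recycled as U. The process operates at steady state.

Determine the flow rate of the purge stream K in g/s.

378.9 g/s

Ar enters only via F and leaves only via the purge: 1420×0.236 = 0.161×(Ar in C), and the separator passes all Ar, so Ar in J = Ar in C = 2081.5 g/s.
NH3 in J: m_A = 1420×0.764 + (1−0.161)·(1−0.793)·m_A, so m_A = 1084.9/0.8263 = 1312.9 g/s.
C = (1−0.793)×1312.9 + 2081.5 = 2353.3 g/s.
Purge K = 0.161×2353.3 = 378.87 g/s.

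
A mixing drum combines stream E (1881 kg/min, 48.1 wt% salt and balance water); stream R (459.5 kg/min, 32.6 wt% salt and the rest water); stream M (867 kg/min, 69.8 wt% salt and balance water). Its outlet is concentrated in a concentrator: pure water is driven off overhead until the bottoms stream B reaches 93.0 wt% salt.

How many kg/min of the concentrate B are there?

salt entering = 1881×0.481 + 459.5×0.326 + 867×0.698 = 1659.7 kg/min.
All salt reports to B, so B = 1659.7/0.930 = 1784.6 kg/min.

1785 kg/min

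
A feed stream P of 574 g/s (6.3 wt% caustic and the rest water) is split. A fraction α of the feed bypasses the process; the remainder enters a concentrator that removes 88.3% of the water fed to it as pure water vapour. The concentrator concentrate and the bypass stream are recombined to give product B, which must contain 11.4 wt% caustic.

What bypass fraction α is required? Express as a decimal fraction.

0.459

All 574×0.063 = 36.162 g/s of caustic reaches B, so B = 36.162/0.114 = 317.21 g/s and vapour = 256.79 g/s.
The evaporator receives (1−α)·574 of feed at 0.937 water and removes 0.883 of that water:
0.883×0.937×(1−α)×574 = 256.79
(1−α) = 256.79/474.91 = 0.5407;  α = 0.4593.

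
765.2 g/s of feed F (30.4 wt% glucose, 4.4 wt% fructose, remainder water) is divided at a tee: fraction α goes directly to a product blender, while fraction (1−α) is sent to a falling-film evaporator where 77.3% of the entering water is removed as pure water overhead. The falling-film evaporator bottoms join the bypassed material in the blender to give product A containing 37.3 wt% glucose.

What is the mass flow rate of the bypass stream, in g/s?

484.3 g/s

All 765.2×0.304 = 232.62 g/s of glucose reaches A, so A = 232.62/0.373 = 623.65 g/s and vapour = 141.55 g/s.
The evaporator receives (1−α)·765.2 of feed at 0.652 water and removes 0.773 of that water:
0.773×0.652×(1−α)×765.2 = 141.55
(1−α) = 141.55/385.66 = 0.3670;  α = 0.6330.
Bypass flow = 0.6330×765.2 = 484.34 g/s.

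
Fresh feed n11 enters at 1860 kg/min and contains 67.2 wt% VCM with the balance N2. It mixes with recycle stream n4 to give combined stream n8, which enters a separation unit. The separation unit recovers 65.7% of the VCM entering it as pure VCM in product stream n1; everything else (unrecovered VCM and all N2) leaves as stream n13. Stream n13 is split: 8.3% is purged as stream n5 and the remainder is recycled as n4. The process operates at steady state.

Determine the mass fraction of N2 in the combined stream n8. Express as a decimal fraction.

0.801

N2 enters only via n11 and leaves only via the purge: 1860×0.328 = 0.083×(N2 in n13), and the separation unit passes all N2, so N2 in n8 = N2 in n13 = 7350.4 kg/min.
VCM in n8: m_A = 1860×0.672 + (1−0.083)·(1−0.657)·m_A, so m_A = 1249.9/0.6855 = 1823.5 kg/min.
n8 = 1823.5 + 7350.4 = 9173.8 kg/min.
N2 fraction in n8 = 7350.4/9173.8 = 0.801.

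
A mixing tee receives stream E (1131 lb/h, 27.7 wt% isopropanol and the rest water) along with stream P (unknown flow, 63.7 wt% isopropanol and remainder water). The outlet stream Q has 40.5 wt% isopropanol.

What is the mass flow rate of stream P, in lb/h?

Let P be the unknown flow. Total out = 1131 + P.
isopropanol balance: 313.29 + 0.637·P = 0.405·(1131 + P)
(0.637 − 0.405)·P = 0.405×1131 − 313.29 = 144.77
P = 144.77 / 0.232 = 624 lb/h

624 lb/h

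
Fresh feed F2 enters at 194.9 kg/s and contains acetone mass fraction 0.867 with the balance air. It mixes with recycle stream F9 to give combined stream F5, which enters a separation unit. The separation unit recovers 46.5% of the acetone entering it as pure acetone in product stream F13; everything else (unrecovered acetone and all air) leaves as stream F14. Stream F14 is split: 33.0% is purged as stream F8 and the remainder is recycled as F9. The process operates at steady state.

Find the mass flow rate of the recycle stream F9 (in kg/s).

air enters only via F2 and leaves only via the purge: 194.9×0.133 = 0.330×(air in F14), and the separation unit passes all air, so air in F5 = air in F14 = 78.551 kg/s.
acetone in F5: m_A = 194.9×0.867 + (1−0.330)·(1−0.465)·m_A, so m_A = 168.98/0.6416 = 263.39 kg/s.
F14 = (1−0.465)×263.39 + 78.551 = 219.46 kg/s.
Recycle F9 = (1−0.330)×219.46 = 147.04 kg/s.

147 kg/s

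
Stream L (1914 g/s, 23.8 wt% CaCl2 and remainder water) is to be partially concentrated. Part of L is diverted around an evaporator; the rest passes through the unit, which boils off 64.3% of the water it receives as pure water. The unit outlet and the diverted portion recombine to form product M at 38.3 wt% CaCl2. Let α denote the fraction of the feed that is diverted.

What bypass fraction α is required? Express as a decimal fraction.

0.227

All 1914×0.238 = 455.53 g/s of CaCl2 reaches M, so M = 455.53/0.383 = 1189.4 g/s and vapour = 724.62 g/s.
The evaporator receives (1−α)·1914 of feed at 0.762 water and removes 0.643 of that water:
0.643×0.762×(1−α)×1914 = 724.62
(1−α) = 724.62/937.79 = 0.7727;  α = 0.2273.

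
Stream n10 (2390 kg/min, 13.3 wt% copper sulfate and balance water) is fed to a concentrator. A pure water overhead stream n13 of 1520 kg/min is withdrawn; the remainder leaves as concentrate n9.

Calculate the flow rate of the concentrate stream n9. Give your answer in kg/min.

Concentrate = 2390 − 1520 = 870 kg/min.

870 kg/min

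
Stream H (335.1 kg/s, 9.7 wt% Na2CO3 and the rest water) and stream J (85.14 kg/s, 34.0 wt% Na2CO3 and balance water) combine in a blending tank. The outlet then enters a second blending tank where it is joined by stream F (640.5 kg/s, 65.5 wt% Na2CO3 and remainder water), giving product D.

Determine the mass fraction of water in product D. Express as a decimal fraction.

0.547

Overall, product flow = 1060.7 kg/s.
water in = 335.1×0.903 + 85.14×0.660 + 640.5×0.345 = 579.76 kg/s.
water fraction in D = 0.547.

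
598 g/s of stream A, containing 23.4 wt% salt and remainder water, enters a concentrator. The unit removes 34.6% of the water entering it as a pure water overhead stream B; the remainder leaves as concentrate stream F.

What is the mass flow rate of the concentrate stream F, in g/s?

439.5 g/s

water entering = 598×0.766 = 458.07 g/s; overhead removed = 0.346×458.07 = 158.49 g/s.
Concentrate = 598 − 158.49 = 439.51 g/s.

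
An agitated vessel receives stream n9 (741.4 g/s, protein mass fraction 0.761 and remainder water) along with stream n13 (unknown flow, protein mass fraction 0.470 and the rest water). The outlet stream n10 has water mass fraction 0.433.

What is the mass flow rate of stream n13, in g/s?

1483 g/s

Let n13 be the unknown flow. Total out = 741.4 + n13.
water balance: 177.19 + 0.530·n13 = 0.433·(741.4 + n13)
(0.530 − 0.433)·n13 = 0.433×741.4 − 177.19 = 143.83
n13 = 143.83 / 0.097 = 1482.8 g/s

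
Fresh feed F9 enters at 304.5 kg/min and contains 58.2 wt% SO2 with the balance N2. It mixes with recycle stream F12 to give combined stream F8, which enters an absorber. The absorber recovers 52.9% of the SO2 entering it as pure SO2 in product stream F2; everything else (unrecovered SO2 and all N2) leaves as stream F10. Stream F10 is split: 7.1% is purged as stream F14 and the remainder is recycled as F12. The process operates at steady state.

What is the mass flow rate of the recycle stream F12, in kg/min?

N2 enters only via F9 and leaves only via the purge: 304.5×0.418 = 0.071×(N2 in F10), and the absorber passes all N2, so N2 in F8 = N2 in F10 = 1792.7 kg/min.
SO2 in F8: m_A = 304.5×0.582 + (1−0.071)·(1−0.529)·m_A, so m_A = 177.22/0.5624 = 315.09 kg/min.
F10 = (1−0.529)×315.09 + 1792.7 = 1941.1 kg/min.
Recycle F12 = (1−0.071)×1941.1 = 1803.3 kg/min.

1803 kg/min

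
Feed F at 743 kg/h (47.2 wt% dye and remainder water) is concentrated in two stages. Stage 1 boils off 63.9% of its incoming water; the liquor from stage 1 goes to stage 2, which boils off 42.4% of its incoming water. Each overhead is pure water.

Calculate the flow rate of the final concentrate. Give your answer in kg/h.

water in feed = 743×0.528 = 392.3 kg/h.
After stage 1: water left = (1−0.639)×392.3 = 141.62; stream total = 492.32 kg/h.
After stage 2: water left = (1−0.424)×141.62 = 81.574; final concentrate = 432.27 kg/h.

432.3 kg/h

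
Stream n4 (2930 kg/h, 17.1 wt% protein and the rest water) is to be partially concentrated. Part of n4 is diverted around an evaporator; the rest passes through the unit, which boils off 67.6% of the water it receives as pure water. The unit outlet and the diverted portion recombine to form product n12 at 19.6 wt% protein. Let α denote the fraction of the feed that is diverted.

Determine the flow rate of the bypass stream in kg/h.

2263 kg/h

All 2930×0.171 = 501.03 kg/h of protein reaches n12, so n12 = 501.03/0.196 = 2556.3 kg/h and vapour = 373.72 kg/h.
The evaporator receives (1−α)·2930 of feed at 0.829 water and removes 0.676 of that water:
0.676×0.829×(1−α)×2930 = 373.72
(1−α) = 373.72/1642 = 0.2276;  α = 0.7724.
Bypass flow = 0.7724×2930 = 2263.1 kg/h.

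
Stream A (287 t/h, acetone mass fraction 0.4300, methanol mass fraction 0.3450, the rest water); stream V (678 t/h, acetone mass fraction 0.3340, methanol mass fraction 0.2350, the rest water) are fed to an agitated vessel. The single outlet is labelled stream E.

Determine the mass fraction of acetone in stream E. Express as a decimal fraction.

Total flow out = 287 + 678 = 965 t/h.
acetone in = 287×0.430 + 678×0.334 = 349.86 t/h.
acetone mass fraction in E = 349.86/965 = 0.3626.

0.3626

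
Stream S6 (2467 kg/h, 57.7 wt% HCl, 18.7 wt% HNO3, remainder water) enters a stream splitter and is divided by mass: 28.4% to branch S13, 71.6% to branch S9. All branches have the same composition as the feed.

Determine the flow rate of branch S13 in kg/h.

700.6 kg/h

Branch S13 flow = 0.284×2467 = 700.63 kg/h.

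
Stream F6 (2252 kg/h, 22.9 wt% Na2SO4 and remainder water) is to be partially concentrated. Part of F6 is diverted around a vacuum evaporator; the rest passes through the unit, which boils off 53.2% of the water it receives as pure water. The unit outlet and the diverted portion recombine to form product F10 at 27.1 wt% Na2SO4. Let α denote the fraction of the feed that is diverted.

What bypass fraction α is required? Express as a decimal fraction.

All 2252×0.229 = 515.71 kg/h of Na2SO4 reaches F10, so F10 = 515.71/0.271 = 1903 kg/h and vapour = 349.02 kg/h.
The evaporator receives (1−α)·2252 of feed at 0.771 water and removes 0.532 of that water:
0.532×0.771×(1−α)×2252 = 349.02
(1−α) = 349.02/923.71 = 0.3778;  α = 0.6222.

0.622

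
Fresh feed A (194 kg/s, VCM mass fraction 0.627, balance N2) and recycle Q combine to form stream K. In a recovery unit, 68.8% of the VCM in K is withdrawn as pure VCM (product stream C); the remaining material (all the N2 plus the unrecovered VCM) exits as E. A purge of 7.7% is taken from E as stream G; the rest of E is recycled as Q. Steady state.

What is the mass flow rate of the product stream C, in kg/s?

117.5 kg/s

VCM in K: m_A = 194×0.627 + (1−0.077)·(1−0.688)·m_A, so m_A = 121.64/0.7120 = 170.83 kg/s.
Product C = 0.688×170.83 = 117.53 kg/s.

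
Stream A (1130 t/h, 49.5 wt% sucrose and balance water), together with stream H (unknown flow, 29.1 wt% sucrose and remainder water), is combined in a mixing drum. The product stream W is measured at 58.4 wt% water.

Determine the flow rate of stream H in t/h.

Let H be the unknown flow. Total out = 1130 + H.
water balance: 570.65 + 0.709·H = 0.584·(1130 + H)
(0.709 − 0.584)·H = 0.584×1130 − 570.65 = 89.27
H = 89.27 / 0.125 = 714.16 t/h

714.2 t/h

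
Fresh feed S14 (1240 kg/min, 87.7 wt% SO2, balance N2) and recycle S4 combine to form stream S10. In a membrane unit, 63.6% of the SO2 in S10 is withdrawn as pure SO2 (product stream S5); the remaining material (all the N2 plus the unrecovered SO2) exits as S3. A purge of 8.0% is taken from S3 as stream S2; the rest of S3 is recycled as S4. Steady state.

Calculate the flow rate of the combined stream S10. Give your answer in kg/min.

N2 enters only via S14 and leaves only via the purge: 1240×0.123 = 0.080×(N2 in S3), and the membrane unit passes all N2, so N2 in S10 = N2 in S3 = 1906.5 kg/min.
SO2 in S10: m_A = 1240×0.877 + (1−0.080)·(1−0.636)·m_A, so m_A = 1087.5/0.6651 = 1635 kg/min.
S10 = 1635 + 1906.5 = 3541.5 kg/min.

3542 kg/min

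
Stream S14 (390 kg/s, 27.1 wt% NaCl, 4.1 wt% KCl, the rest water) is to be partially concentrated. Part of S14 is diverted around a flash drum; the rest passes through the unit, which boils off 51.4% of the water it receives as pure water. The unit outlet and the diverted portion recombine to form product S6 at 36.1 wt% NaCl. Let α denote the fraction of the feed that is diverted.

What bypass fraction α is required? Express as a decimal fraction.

All 390×0.271 = 105.69 kg/s of NaCl reaches S6, so S6 = 105.69/0.361 = 292.77 kg/s and vapour = 97.23 kg/s.
The evaporator receives (1−α)·390 of feed at 0.688 water and removes 0.514 of that water:
0.514×0.688×(1−α)×390 = 97.23
(1−α) = 97.23/137.92 = 0.7050;  α = 0.2950.

0.295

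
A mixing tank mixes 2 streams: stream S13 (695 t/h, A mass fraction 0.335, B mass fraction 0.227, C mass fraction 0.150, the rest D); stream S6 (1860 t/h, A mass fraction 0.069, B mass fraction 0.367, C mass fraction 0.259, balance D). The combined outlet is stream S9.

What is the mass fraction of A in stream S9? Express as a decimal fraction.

0.141

Total flow out = 695 + 1860 = 2555 t/h.
A in = 695×0.335 + 1860×0.069 = 361.17 t/h.
A mass fraction in S9 = 361.17/2555 = 0.141.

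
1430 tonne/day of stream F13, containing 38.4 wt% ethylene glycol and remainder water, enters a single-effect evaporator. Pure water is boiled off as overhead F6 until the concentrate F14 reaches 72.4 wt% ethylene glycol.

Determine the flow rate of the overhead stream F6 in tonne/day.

671.5 tonne/day

ethylene glycol is conserved: 1430×0.384 = 549.12 tonne/day all reports to the concentrate.
Concentrate = 549.12/(target fraction) = 758.45 tonne/day.
Overhead = 1430 − 758.45 = 671.55 tonne/day.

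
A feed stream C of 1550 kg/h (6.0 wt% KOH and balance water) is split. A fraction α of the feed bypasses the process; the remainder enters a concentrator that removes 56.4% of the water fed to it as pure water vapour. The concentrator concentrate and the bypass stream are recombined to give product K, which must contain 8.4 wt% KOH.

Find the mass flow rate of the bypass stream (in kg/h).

All 1550×0.060 = 93 kg/h of KOH reaches K, so K = 93/0.084 = 1107.1 kg/h and vapour = 442.86 kg/h.
The evaporator receives (1−α)·1550 of feed at 0.940 water and removes 0.564 of that water:
0.564×0.940×(1−α)×1550 = 442.86
(1−α) = 442.86/821.75 = 0.5389;  α = 0.4611.
Bypass flow = 0.4611×1550 = 714.67 kg/h.

714.7 kg/h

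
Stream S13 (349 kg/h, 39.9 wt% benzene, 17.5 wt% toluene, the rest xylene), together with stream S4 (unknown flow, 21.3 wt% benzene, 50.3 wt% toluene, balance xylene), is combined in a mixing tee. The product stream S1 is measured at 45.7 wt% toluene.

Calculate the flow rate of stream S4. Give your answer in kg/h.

2140 kg/h

Let S4 be the unknown flow. Total out = 349 + S4.
toluene balance: 61.075 + 0.503·S4 = 0.457·(349 + S4)
(0.503 − 0.457)·S4 = 0.457×349 − 61.075 = 98.418
S4 = 98.418 / 0.046 = 2139.5 kg/h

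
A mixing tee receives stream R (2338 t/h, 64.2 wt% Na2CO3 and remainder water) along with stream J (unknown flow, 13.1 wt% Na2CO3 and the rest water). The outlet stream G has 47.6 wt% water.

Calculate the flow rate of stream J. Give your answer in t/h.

Let J be the unknown flow. Total out = 2338 + J.
water balance: 837 + 0.869·J = 0.476·(2338 + J)
(0.869 − 0.476)·J = 0.476×2338 − 837 = 275.88
J = 275.88 / 0.393 = 701.99 t/h

702 t/h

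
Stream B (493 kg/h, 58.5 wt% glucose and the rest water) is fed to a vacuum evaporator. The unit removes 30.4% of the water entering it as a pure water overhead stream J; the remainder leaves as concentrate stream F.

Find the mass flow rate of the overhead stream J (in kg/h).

water entering = 493×0.415 = 204.59 kg/h; overhead removed = 0.304×204.59 = 62.197 kg/h.

62.2 kg/h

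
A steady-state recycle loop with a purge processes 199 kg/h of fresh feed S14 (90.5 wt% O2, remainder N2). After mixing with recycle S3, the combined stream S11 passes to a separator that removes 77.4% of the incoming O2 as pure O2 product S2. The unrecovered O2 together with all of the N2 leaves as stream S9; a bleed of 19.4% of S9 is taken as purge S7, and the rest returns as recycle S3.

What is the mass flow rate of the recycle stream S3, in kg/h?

N2 enters only via S14 and leaves only via the purge: 199×0.095 = 0.194×(N2 in S9), and the separator passes all N2, so N2 in S11 = N2 in S9 = 97.448 kg/h.
O2 in S11: m_A = 199×0.905 + (1−0.194)·(1−0.774)·m_A, so m_A = 180.09/0.8178 = 220.21 kg/h.
S9 = (1−0.774)×220.21 + 97.448 = 147.22 kg/h.
Recycle S3 = (1−0.194)×147.22 = 118.66 kg/h.

118.7 kg/h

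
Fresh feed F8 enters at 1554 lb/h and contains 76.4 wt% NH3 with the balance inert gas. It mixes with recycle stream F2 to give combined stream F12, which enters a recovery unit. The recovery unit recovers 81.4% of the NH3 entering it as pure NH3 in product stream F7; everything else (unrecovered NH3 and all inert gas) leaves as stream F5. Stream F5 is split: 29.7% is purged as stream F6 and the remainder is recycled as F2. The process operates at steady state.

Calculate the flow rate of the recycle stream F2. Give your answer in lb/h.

1047 lb/h

inert gas enters only via F8 and leaves only via the purge: 1554×0.236 = 0.297×(inert gas in F5), and the recovery unit passes all inert gas, so inert gas in F12 = inert gas in F5 = 1234.8 lb/h.
NH3 in F12: m_A = 1554×0.764 + (1−0.297)·(1−0.814)·m_A, so m_A = 1187.3/0.8692 = 1365.9 lb/h.
F5 = (1−0.814)×1365.9 + 1234.8 = 1488.9 lb/h.
Recycle F2 = (1−0.297)×1488.9 = 1046.7 lb/h.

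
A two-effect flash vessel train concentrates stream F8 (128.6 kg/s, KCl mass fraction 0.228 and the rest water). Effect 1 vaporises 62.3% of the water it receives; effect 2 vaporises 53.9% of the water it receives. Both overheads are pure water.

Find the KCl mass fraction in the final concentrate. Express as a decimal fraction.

water in feed = 128.6×0.772 = 99.279 kg/s.
After stage 1: water left = (1−0.623)×99.279 = 37.428; stream total = 66.749 kg/s.
After stage 2: water left = (1−0.539)×37.428 = 17.254; final concentrate = 46.575 kg/s.
KCl fraction = 29.321/46.575 = 0.630.

0.630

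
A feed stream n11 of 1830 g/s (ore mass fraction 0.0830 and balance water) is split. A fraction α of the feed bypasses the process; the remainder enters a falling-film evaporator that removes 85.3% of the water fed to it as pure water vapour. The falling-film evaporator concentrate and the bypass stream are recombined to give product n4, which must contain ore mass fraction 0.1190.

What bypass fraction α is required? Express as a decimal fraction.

All 1830×0.083 = 151.89 g/s of ore reaches n4, so n4 = 151.89/0.119 = 1276.4 g/s and vapour = 553.61 g/s.
The evaporator receives (1−α)·1830 of feed at 0.917 water and removes 0.853 of that water:
0.853×0.917×(1−α)×1830 = 553.61
(1−α) = 553.61/1431.4 = 0.3868;  α = 0.6132.

0.613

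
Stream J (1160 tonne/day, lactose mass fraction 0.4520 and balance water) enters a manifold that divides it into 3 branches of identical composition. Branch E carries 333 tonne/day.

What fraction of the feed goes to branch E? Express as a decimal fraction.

Fraction to E = 333/1160 = 0.2871.

0.287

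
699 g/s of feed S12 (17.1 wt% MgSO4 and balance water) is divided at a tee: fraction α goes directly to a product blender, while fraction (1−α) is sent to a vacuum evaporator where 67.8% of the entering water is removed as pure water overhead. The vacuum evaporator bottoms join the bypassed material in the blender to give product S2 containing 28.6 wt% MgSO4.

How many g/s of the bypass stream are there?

All 699×0.171 = 119.53 g/s of MgSO4 reaches S2, so S2 = 119.53/0.286 = 417.93 g/s and vapour = 281.07 g/s.
The evaporator receives (1−α)·699 of feed at 0.829 water and removes 0.678 of that water:
0.678×0.829×(1−α)×699 = 281.07
(1−α) = 281.07/392.88 = 0.7154;  α = 0.2846.
Bypass flow = 0.2846×699 = 198.94 g/s.

198.9 g/s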